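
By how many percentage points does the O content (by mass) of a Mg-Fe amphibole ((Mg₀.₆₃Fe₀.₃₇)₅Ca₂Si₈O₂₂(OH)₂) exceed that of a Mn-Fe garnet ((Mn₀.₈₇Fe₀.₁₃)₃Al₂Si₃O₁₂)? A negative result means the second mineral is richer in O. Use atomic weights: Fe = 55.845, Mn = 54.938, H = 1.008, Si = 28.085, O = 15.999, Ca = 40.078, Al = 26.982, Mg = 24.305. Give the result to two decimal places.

First mineral: 383.976 g O in 870.702 g formula = 44.10 wt% O.
Second mineral: 191.988 g O in 495.375 g formula = 38.76 wt% O.
44.10% − 38.76% gives a difference of 5.34 percentage points.

5.34 percentage points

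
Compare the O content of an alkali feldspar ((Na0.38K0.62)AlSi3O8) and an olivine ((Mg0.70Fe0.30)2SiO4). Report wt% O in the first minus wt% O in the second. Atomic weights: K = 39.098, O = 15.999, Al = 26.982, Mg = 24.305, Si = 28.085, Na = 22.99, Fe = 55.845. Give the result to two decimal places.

First mineral: 127.992 g O in 272.206 g formula = 47.02 wt% O.
Second mineral: 63.996 g O in 159.615 g formula = 40.09 wt% O.
47.02% − 40.09% gives a difference of 6.93 percentage points.

6.93 percentage points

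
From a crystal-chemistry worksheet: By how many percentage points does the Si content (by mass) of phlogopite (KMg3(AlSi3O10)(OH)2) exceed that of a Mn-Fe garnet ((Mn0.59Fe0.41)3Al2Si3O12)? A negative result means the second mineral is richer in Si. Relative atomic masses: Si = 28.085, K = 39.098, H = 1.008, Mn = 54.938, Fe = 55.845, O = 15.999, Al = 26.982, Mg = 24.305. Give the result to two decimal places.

3.21 percentage points

M(KMg3(AlSi3O10)(OH)2) = 417.254 g/mol, so wt% Si = 84.255/417.254 × 100 = 20.19%.
M((Mn0.59Fe0.41)3Al2Si3O12) = 496.137 g/mol, so wt% Si = 84.255/496.137 × 100 = 16.98%.
20.19 − 16.98 = 3.21 pp.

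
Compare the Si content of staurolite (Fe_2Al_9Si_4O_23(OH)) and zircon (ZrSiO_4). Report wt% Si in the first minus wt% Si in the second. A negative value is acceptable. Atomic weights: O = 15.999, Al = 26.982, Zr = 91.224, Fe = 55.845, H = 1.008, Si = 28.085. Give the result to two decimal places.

Si in Fe_2Al_9Si_4O_23(OH): molar mass 851.852 g/mol; 4×28.085 = 112.340 g → 13.19 wt%.
Si in ZrSiO_4: molar mass 183.305 g/mol; 1×28.085 = 28.085 g → 15.32 wt%.
Difference = 13.19 − 15.32 = -2.13 percentage points.

-2.13 percentage points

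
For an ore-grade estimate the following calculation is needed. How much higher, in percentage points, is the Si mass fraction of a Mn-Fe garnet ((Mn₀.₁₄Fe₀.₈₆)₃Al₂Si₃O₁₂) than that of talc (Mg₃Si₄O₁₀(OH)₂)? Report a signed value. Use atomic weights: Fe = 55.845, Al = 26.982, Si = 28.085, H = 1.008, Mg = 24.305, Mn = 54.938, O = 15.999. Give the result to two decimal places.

-12.68 percentage points

First mineral: 84.255 g Si in 497.361 g formula = 16.94 wt% Si.
Second mineral: 112.340 g Si in 379.259 g formula = 29.62 wt% Si.
16.94% − 29.62% gives a difference of -12.68 percentage points.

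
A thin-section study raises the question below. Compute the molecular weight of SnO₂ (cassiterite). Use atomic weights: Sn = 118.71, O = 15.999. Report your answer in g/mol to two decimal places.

150.71 g/mol

Sn: 1 × 118.71 = 118.7100
O: 2 × 15.999 = 31.9980
Summing the contributions gives the formula mass.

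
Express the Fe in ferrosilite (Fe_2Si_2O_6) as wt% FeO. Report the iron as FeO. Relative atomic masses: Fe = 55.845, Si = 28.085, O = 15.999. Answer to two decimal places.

Molar mass of Fe_2Si_2O_6 = 2×55.845 + 2×28.085 + 6×15.999 = 263.854 g/mol.
Each formula unit contains 2 Fe, equivalent to 2/1 = 2.0000 mol FeO.
M(FeO) = 1×55.845 + 1×15.999 = 71.844 g/mol.
Mass of FeO per formula unit = 2.0000 × 71.844 = 143.688 g.
FeO wt% = 143.688 / 263.854 × 100 = 54.46%.

54.46 wt%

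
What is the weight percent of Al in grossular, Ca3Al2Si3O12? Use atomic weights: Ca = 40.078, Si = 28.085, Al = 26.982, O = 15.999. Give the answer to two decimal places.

Molar mass of Ca3Al2Si3O12: 3*40.078 + 2*26.982 + 3*28.085 + 12*15.999 = 450.441 g/mol.
Mass of Al per formula unit: 2 × 26.982 = 53.964 g.
Weight fraction Al = 53.964 / 450.441 = 0.1198.

11.98 wt%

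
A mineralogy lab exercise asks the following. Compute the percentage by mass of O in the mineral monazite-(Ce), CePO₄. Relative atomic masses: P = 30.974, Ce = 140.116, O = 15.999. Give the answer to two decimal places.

27.22 weight percent

Molar mass of CePO₄: 1·140.116 + 1·30.974 + 4·15.999 = 235.086 g/mol.
Mass of O per formula unit: 4 × 15.999 = 63.996 g.
Weight fraction O = 63.996 / 235.086 = 0.2722.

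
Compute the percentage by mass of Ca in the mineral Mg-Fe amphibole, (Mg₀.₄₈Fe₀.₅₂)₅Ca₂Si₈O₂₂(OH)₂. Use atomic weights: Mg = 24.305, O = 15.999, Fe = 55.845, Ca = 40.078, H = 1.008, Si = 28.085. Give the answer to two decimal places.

Formula mass = 2.40·24.305 + 2.60·55.845 + 2·40.078 + 8·28.085 + 24·15.999 + 2·1.008 = 894.357 g/mol, of which 80.156 g is Ca.
So Ca makes up 80.156/894.357 = 0.0896 of the mass, i.e. 8.96%.

8.96 wt%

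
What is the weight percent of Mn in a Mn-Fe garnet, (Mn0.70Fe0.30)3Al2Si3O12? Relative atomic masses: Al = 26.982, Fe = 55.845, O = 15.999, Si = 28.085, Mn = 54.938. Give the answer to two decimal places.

M((Mn0.70Fe0.30)3Al2Si3O12) = 495.837 g/mol.
Mn contributes 2.10 × 54.938 = 115.370 g per mole.
115.370/495.837 = 0.2327 → 23.27%.

23.27 mass %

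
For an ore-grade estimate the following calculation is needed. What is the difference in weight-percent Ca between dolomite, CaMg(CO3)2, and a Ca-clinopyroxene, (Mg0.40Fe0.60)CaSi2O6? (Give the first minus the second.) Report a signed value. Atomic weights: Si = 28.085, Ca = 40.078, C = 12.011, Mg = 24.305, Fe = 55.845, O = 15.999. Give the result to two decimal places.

4.71 percentage points

First mineral: 40.078 g Ca in 184.399 g formula = 21.73 wt% Ca.
Second mineral: 40.078 g Ca in 235.471 g formula = 17.02 wt% Ca.
21.73% − 17.02% gives a difference of 4.71 percentage points.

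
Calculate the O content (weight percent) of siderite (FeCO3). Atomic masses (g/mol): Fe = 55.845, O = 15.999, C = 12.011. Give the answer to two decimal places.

Formula mass = 1*55.845 + 1*12.011 + 3*15.999 = 115.853 g/mol, of which 47.997 g is O.
So O makes up 47.997/115.853 = 0.4143 of the mass, i.e. 41.43%.

41.43 weight percent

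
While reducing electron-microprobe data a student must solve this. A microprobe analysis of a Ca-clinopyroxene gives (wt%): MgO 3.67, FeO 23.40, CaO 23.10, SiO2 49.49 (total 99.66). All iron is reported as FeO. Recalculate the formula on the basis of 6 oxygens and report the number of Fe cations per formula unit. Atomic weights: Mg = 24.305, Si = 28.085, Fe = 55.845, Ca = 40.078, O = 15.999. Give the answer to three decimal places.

3.67 wt% MgO ÷ 40.304 g/mol = 0.09106 mol, giving 0.09106 Mg and 0.09106 O.
23.40 wt% FeO ÷ 71.844 g/mol = 0.32571 mol, giving 0.32571 Fe and 0.32571 O.
23.10 wt% CaO ÷ 56.077 g/mol = 0.41193 mol, giving 0.41193 Ca and 0.41193 O.
49.49 wt% SiO2 ÷ 60.083 g/mol = 0.82369 mol, giving 0.82369 Si and 1.64738 O.
Oxygen sums to 2.47608; scaling by 6/2.47608 = 2.42319 puts the formula on 6 O.
Fe: 0.32571 × 2.42319 = 0.789 atoms per formula unit.

0.789 Fe apfu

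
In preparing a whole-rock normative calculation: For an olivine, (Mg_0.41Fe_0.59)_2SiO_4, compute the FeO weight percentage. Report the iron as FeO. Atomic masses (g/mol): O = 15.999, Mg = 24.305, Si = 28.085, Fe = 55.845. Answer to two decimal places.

47.65 wt%

Formula mass = 177.908 g/mol.
1.18 Fe → 1.1800 mol FeO per formula unit; M(FeO) = 71.844, so FeO mass = 84.776 g.
84.776/177.908 × 100 = 47.65 wt%.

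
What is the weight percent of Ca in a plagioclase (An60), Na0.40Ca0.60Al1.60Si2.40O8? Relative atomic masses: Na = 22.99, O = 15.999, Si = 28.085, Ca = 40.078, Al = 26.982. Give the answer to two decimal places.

8.85 weight percent

M(Na0.40Ca0.60Al1.60Si2.40O8) = 271.810 g/mol.
Ca contributes 0.60 × 40.078 = 24.047 g per mole.
24.047/271.810 = 0.0885 → 8.85%.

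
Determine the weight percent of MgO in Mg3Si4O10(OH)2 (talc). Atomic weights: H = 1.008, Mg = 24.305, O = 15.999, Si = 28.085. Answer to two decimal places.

31.88 wt%

Formula mass = 379.259 g/mol.
3 Mg → 3.0000 mol MgO per formula unit; M(MgO) = 40.304, so MgO mass = 120.912 g.
120.912/379.259 × 100 = 31.88 wt%.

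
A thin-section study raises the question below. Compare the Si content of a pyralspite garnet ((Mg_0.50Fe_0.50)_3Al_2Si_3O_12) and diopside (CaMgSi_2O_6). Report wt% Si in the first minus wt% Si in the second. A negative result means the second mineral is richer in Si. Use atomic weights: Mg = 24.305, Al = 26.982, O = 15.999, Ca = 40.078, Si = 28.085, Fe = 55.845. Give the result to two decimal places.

M((Mg_0.50Fe_0.50)_3Al_2Si_3O_12) = 450.432 g/mol, so wt% Si = 84.255/450.432 × 100 = 18.71%.
M(CaMgSi_2O_6) = 216.547 g/mol, so wt% Si = 56.170/216.547 × 100 = 25.94%.
18.71 − 25.94 = -7.23 pp.

-7.23 percentage points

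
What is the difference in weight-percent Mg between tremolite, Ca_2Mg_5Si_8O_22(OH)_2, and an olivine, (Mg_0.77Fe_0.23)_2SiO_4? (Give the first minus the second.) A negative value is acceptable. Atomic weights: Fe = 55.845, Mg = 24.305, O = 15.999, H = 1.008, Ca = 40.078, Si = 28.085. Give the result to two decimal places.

-9.16 percentage points

First mineral: 121.525 g Mg in 812.353 g formula = 14.96 wt% Mg.
Second mineral: 37.430 g Mg in 155.199 g formula = 24.12 wt% Mg.
14.96% − 24.12% gives a difference of -9.16 percentage points.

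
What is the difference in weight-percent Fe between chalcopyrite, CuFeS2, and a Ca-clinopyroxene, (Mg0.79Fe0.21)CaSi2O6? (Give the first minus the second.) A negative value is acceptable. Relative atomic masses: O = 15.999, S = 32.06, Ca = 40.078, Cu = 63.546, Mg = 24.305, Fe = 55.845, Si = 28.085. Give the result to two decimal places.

Fe in CuFeS2: molar mass 183.511 g/mol; 1×55.845 = 55.845 g → 30.43 wt%.
Fe in (Mg0.79Fe0.21)CaSi2O6: molar mass 223.170 g/mol; 0.21×55.845 = 11.727 g → 5.25 wt%.
Difference = 30.43 − 5.25 = 25.18 percentage points.

25.18 percentage points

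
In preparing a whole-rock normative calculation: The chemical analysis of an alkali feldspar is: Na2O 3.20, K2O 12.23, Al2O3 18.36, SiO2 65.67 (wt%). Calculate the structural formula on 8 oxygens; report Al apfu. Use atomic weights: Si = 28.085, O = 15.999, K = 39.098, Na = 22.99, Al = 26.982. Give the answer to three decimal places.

0.991 Al apfu

Na2O: 3.20/61.979 = 0.05163 mol → 0.10326 mol Na, 0.05163 mol O.
K2O: 12.23/94.195 = 0.12984 mol → 0.25968 mol K, 0.12984 mol O.
Al2O3: 18.36/101.961 = 0.18007 mol → 0.36014 mol Al, 0.54021 mol O.
SiO2: 65.67/60.083 = 1.09299 mol → 1.09299 mol Si, 2.18598 mol O.
Total oxygen = 2.90766 mol. Normalization factor = 8/2.90766 = 2.75135.
Al per 8 O = 0.36014 × 2.75135 = 0.991.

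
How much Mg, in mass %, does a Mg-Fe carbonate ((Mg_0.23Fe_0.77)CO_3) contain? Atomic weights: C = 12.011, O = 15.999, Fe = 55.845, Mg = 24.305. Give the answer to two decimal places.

Molar mass of (Mg_0.23Fe_0.77)CO_3: 0.23×24.305 + 0.77×55.845 + 1×12.011 + 3×15.999 = 108.599 g/mol.
Mass of Mg per formula unit: 0.23 × 24.305 = 5.590 g.
Weight fraction Mg = 5.590 / 108.599 = 0.0515.

5.15 mass %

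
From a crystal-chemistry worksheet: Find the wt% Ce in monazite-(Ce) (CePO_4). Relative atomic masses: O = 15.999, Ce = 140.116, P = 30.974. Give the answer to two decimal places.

Formula mass = 1*140.116 + 1*30.974 + 4*15.999 = 235.086 g/mol, of which 140.116 g is Ce.
So Ce makes up 140.116/235.086 = 0.5960 of the mass, i.e. 59.60%.

59.60 wt%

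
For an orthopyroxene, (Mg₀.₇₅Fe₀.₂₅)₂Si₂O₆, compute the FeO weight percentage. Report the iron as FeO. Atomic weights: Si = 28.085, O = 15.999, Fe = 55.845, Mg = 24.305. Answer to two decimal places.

Molar mass of (Mg₀.₇₅Fe₀.₂₅)₂Si₂O₆ = 1.50·24.305 + 0.50·55.845 + 2·28.085 + 6·15.999 = 216.544 g/mol.
Each formula unit contains 0.50 Fe, equivalent to 0.50/1 = 0.5000 mol FeO.
M(FeO) = 1×55.845 + 1×15.999 = 71.844 g/mol.
Mass of FeO per formula unit = 0.5000 × 71.844 = 35.922 g.
FeO wt% = 35.922 / 216.544 × 100 = 16.59%.

16.59 wt%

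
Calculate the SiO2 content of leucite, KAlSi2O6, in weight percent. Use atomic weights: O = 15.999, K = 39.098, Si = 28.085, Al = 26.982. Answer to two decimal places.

55.06 wt%

Formula mass = 218.244 g/mol.
2 Si → 2.0000 mol SiO2 per formula unit; M(SiO2) = 60.083, so SiO2 mass = 120.166 g.
120.166/218.244 × 100 = 55.06 wt%.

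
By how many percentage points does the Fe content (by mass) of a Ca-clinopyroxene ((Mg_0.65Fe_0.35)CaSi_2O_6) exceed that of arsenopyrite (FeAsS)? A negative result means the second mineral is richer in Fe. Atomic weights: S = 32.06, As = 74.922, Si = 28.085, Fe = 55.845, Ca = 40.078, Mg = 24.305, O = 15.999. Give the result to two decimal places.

-25.71 percentage points

Fe in (Mg_0.65Fe_0.35)CaSi_2O_6: molar mass 227.586 g/mol; 0.35×55.845 = 19.546 g → 8.59 wt%.
Fe in FeAsS: molar mass 162.827 g/mol; 1×55.845 = 55.845 g → 34.30 wt%.
Difference = 8.59 − 34.30 = -25.71 percentage points.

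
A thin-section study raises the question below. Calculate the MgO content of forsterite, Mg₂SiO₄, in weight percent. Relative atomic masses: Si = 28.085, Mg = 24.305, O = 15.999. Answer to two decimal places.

Molar mass of Mg₂SiO₄ = 2×24.305 + 1×28.085 + 4×15.999 = 140.691 g/mol.
Each formula unit contains 2 Mg, equivalent to 2/1 = 2.0000 mol MgO.
M(MgO) = 1×24.305 + 1×15.999 = 40.304 g/mol.
Mass of MgO per formula unit = 2.0000 × 40.304 = 80.608 g.
MgO wt% = 80.608 / 140.691 × 100 = 57.29%.

57.29 wt%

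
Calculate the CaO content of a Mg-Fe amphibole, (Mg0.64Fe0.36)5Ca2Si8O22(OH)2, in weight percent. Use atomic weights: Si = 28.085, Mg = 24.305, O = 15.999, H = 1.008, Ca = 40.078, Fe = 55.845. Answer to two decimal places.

Molar mass of (Mg0.64Fe0.36)5Ca2Si8O22(OH)2 = 3.20×24.305 + 1.80×55.845 + 2×40.078 + 8×28.085 + 24×15.999 + 2×1.008 = 869.125 g/mol.
Each formula unit contains 2 Ca, equivalent to 2/1 = 2.0000 mol CaO.
M(CaO) = 1×40.078 + 1×15.999 = 56.077 g/mol.
Mass of CaO per formula unit = 2.0000 × 56.077 = 112.154 g.
CaO wt% = 112.154 / 869.125 × 100 = 12.90%.

12.90 wt%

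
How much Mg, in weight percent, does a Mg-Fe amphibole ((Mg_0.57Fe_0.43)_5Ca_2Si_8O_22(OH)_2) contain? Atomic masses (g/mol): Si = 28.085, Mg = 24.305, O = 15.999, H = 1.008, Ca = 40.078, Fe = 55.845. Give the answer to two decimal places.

Formula mass = 2.85·24.305 + 2.15·55.845 + 2·40.078 + 8·28.085 + 24·15.999 + 2·1.008 = 880.164 g/mol, of which 69.269 g is Mg.
So Mg makes up 69.269/880.164 = 0.0787 of the mass, i.e. 7.87%.

7.87 weight percent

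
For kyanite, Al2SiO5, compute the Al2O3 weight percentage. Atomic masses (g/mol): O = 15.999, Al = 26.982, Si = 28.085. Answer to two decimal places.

62.92 wt%

Formula mass = 162.044 g/mol.
2 Al → 1.0000 mol Al2O3 per formula unit; M(Al2O3) = 101.961, so Al2O3 mass = 101.961 g.
101.961/162.044 × 100 = 62.92 wt%.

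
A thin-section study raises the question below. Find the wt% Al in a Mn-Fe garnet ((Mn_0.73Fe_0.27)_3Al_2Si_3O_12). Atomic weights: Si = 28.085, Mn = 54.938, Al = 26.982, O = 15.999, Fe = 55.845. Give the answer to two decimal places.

10.89 wt%

Molar mass of (Mn_0.73Fe_0.27)_3Al_2Si_3O_12: 2.19×54.938 + 0.81×55.845 + 2×26.982 + 3×28.085 + 12×15.999 = 495.756 g/mol.
Mass of Al per formula unit: 2 × 26.982 = 53.964 g.
Weight fraction Al = 53.964 / 495.756 = 0.1089.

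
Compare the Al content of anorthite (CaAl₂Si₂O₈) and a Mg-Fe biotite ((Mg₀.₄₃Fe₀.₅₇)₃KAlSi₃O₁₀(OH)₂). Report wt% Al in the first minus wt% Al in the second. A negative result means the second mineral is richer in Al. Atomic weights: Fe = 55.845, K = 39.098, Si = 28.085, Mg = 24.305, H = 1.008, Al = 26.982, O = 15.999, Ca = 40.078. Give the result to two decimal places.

13.67 percentage points

M(CaAl₂Si₂O₈) = 278.204 g/mol, so wt% Al = 53.964/278.204 × 100 = 19.40%.
M((Mg₀.₄₃Fe₀.₅₇)₃KAlSi₃O₁₀(OH)₂) = 471.187 g/mol, so wt% Al = 26.982/471.187 × 100 = 5.73%.
19.40 − 5.73 = 13.67 pp.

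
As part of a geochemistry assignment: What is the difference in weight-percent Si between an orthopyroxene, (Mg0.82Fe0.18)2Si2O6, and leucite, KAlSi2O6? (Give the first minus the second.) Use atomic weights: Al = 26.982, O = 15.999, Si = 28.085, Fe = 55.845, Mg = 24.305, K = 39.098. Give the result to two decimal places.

0.74 percentage points

Si in (Mg0.82Fe0.18)2Si2O6: molar mass 212.128 g/mol; 2×28.085 = 56.170 g → 26.48 wt%.
Si in KAlSi2O6: molar mass 218.244 g/mol; 2×28.085 = 56.170 g → 25.74 wt%.
Difference = 26.48 − 25.74 = 0.74 percentage points.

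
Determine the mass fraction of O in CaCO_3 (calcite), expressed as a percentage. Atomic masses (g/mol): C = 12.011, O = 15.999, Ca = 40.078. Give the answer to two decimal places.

47.96 wt%

Formula mass = 1*40.078 + 1*12.011 + 3*15.999 = 100.086 g/mol, of which 47.997 g is O.
So O makes up 47.997/100.086 = 0.4796 of the mass, i.e. 47.96%.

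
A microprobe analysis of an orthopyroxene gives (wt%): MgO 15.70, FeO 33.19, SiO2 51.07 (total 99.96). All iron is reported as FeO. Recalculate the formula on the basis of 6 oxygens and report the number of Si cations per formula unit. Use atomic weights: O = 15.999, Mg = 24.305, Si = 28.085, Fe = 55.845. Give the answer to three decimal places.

MgO (M=40.304): mol = 0.38954; Mg = 0.38954, O = 0.38954.
FeO (M=71.844): mol = 0.46197; Fe = 0.46197, O = 0.46197.
SiO2 (M=60.083): mol = 0.84999; Si = 0.84999, O = 1.69998.
ΣO = 2.55149; factor = 6/ΣO = 2.35157.
Si apfu = 0.84999 × 2.35157 = 1.999.

1.999 Si apfu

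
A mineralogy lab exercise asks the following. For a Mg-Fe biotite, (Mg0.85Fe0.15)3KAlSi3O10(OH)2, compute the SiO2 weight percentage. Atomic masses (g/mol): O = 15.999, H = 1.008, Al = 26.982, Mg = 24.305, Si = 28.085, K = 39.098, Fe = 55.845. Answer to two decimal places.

41.78 wt%

M((Mg0.85Fe0.15)3KAlSi3O10(OH)2) = 431.447 g/mol; M(SiO2) = 60.083 g/mol.
Moles SiO2 per formula unit = 3 Si ÷ 1 = 3.0000.
SiO2 fraction = (3.0000 × 60.083) / 431.447 = 180.249/431.447 = 0.4178.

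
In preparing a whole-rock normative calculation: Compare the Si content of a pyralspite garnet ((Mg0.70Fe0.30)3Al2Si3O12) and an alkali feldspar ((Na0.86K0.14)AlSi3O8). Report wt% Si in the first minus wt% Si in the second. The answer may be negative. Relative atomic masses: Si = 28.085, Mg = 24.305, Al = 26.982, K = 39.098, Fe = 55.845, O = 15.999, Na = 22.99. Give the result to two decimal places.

Si in (Mg0.70Fe0.30)3Al2Si3O12: molar mass 431.508 g/mol; 3×28.085 = 84.255 g → 19.53 wt%.
Si in (Na0.86K0.14)AlSi3O8: molar mass 264.474 g/mol; 3×28.085 = 84.255 g → 31.86 wt%.
Difference = 19.53 − 31.86 = -12.33 percentage points.

-12.33 percentage points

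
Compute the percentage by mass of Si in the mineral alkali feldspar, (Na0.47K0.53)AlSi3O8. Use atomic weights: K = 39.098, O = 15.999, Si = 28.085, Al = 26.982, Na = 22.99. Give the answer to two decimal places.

Formula mass = 0.47*22.99 + 0.53*39.098 + 1*26.982 + 3*28.085 + 8*15.999 = 270.756 g/mol, of which 84.255 g is Si.
So Si makes up 84.255/270.756 = 0.3112 of the mass, i.e. 31.12%.

31.12 weight percent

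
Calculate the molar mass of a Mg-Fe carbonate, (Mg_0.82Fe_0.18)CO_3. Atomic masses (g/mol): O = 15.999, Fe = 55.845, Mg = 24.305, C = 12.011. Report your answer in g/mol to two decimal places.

M = 0.82*24.305 + 0.18*55.845 + 1*12.011 + 3*15.999

89.99 g/mol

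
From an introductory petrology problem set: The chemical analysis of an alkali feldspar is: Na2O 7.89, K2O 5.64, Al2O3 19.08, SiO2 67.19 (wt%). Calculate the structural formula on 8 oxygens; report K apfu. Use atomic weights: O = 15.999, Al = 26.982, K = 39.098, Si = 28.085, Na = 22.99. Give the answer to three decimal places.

Na2O: 7.89/61.979 = 0.12730 mol → 0.25460 mol Na, 0.12730 mol O.
K2O: 5.64/94.195 = 0.05988 mol → 0.11976 mol K, 0.05988 mol O.
Al2O3: 19.08/101.961 = 0.18713 mol → 0.37426 mol Al, 0.56139 mol O.
SiO2: 67.19/60.083 = 1.11829 mol → 1.11829 mol Si, 2.23658 mol O.
Total oxygen = 2.98515 mol. Normalization factor = 8/2.98515 = 2.67993.
K per 8 O = 0.11976 × 2.67993 = 0.321.

0.321 K apfu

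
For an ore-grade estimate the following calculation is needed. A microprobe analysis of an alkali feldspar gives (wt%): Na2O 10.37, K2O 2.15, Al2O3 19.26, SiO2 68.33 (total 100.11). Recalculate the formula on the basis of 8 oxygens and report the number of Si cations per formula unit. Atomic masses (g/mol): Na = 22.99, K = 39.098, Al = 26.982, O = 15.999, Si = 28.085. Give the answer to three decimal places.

3.001 Si apfu

10.37 wt% Na2O ÷ 61.979 g/mol = 0.16731 mol, giving 0.33462 Na and 0.16731 O.
2.15 wt% K2O ÷ 94.195 g/mol = 0.02282 mol, giving 0.04564 K and 0.02282 O.
19.26 wt% Al2O3 ÷ 101.961 g/mol = 0.18890 mol, giving 0.37780 Al and 0.56670 O.
68.33 wt% SiO2 ÷ 60.083 g/mol = 1.13726 mol, giving 1.13726 Si and 2.27452 O.
Oxygen sums to 3.03135; scaling by 8/3.03135 = 2.63909 puts the formula on 8 O.
Si: 1.13726 × 2.63909 = 3.001 atoms per formula unit.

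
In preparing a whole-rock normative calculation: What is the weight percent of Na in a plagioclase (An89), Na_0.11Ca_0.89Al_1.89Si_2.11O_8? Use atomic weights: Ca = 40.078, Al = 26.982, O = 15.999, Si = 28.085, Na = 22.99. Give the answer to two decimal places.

0.91 wt%

M(Na_0.11Ca_0.89Al_1.89Si_2.11O_8) = 276.446 g/mol.
Na contributes 0.11 × 22.99 = 2.529 g per mole.
2.529/276.446 = 0.0091 → 0.91%.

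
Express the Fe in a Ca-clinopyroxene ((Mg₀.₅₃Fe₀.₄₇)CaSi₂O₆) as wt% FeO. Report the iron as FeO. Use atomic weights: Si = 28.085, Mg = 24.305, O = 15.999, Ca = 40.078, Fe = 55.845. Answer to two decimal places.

14.59 wt%

M((Mg₀.₅₃Fe₀.₄₇)CaSi₂O₆) = 231.371 g/mol; M(FeO) = 71.844 g/mol.
Moles FeO per formula unit = 0.47 Fe ÷ 1 = 0.4700.
FeO fraction = (0.4700 × 71.844) / 231.371 = 33.767/231.371 = 0.1459.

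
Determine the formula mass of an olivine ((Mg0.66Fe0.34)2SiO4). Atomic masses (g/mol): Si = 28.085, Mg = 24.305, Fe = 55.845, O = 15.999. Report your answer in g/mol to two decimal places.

The formula mass is the sum 1.32(24.305) + 0.68(55.845) + 1(28.085) + 4(15.999).

162.14 g/mol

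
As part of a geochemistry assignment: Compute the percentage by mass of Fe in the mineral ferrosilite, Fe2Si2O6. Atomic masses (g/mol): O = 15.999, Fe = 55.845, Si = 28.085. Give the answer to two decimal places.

Formula mass = 2×55.845 + 2×28.085 + 6×15.999 = 263.854 g/mol, of which 111.690 g is Fe.
So Fe makes up 111.690/263.854 = 0.4233 of the mass, i.e. 42.33%.

42.33 mass %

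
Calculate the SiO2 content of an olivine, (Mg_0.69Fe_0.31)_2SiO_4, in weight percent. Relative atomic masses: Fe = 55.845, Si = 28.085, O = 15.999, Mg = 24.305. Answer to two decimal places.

37.49 wt%

Molar mass of (Mg_0.69Fe_0.31)_2SiO_4 = 1.38·24.305 + 0.62·55.845 + 1·28.085 + 4·15.999 = 160.246 g/mol.
Each formula unit contains 1 Si, equivalent to 1/1 = 1.0000 mol SiO2.
M(SiO2) = 1×28.085 + 2×15.999 = 60.083 g/mol.
Mass of SiO2 per formula unit = 1.0000 × 60.083 = 60.083 g.
SiO2 wt% = 60.083 / 160.246 × 100 = 37.49%.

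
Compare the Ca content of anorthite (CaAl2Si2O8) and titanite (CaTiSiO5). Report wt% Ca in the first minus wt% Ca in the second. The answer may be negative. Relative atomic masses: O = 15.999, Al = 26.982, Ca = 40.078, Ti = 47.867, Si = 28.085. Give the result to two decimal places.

First mineral: 40.078 g Ca in 278.204 g formula = 14.41 wt% Ca.
Second mineral: 40.078 g Ca in 196.025 g formula = 20.45 wt% Ca.
14.41% − 20.45% gives a difference of -6.04 percentage points.

-6.04 percentage points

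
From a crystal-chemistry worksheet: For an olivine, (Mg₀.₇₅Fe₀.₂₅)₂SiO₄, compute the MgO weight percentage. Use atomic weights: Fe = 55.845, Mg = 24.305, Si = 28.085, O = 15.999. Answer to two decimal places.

38.64 wt%

Formula mass = 156.461 g/mol.
1.50 Mg → 1.5000 mol MgO per formula unit; M(MgO) = 40.304, so MgO mass = 60.456 g.
60.456/156.461 × 100 = 38.64 wt%.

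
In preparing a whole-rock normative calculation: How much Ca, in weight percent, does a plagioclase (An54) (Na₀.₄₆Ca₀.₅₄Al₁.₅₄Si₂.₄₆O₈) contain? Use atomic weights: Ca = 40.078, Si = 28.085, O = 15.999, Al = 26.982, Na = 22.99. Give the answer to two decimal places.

7.99 weight percent

Molar mass of Na₀.₄₆Ca₀.₅₄Al₁.₅₄Si₂.₄₆O₈: 0.46*22.99 + 0.54*40.078 + 1.54*26.982 + 2.46*28.085 + 8*15.999 = 270.851 g/mol.
Mass of Ca per formula unit: 0.54 × 40.078 = 21.642 g.
Weight fraction Ca = 21.642 / 270.851 = 0.0799.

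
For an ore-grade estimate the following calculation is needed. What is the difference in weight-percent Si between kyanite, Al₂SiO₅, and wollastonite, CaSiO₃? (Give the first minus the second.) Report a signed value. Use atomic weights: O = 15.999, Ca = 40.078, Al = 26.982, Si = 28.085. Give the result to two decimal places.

Si in Al₂SiO₅: molar mass 162.044 g/mol; 1×28.085 = 28.085 g → 17.33 wt%.
Si in CaSiO₃: molar mass 116.160 g/mol; 1×28.085 = 28.085 g → 24.18 wt%.
Difference = 17.33 − 24.18 = -6.85 percentage points.

-6.85 percentage points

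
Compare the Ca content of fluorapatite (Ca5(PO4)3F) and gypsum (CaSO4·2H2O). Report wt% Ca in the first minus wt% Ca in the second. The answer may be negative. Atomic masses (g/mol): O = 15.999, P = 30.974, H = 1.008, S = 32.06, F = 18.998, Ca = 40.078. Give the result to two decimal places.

First mineral: 200.390 g Ca in 504.298 g formula = 39.74 wt% Ca.
Second mineral: 40.078 g Ca in 172.164 g formula = 23.28 wt% Ca.
39.74% − 23.28% gives a difference of 16.46 percentage points.

16.46 percentage points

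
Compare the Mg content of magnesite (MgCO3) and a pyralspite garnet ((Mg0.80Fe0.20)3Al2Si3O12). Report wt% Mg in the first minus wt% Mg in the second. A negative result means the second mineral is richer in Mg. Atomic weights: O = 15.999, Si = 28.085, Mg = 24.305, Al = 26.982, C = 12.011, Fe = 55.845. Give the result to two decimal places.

15.01 percentage points

Mg in MgCO3: molar mass 84.313 g/mol; 1×24.305 = 24.305 g → 28.83 wt%.
Mg in (Mg0.80Fe0.20)3Al2Si3O12: molar mass 422.046 g/mol; 2.40×24.305 = 58.332 g → 13.82 wt%.
Difference = 28.83 − 13.82 = 15.01 percentage points.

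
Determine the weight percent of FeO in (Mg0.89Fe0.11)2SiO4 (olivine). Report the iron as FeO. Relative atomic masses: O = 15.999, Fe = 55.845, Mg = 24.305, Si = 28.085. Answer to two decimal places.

Formula mass = 147.630 g/mol.
0.22 Fe → 0.2200 mol FeO per formula unit; M(FeO) = 71.844, so FeO mass = 15.806 g.
15.806/147.630 × 100 = 10.71 wt%.

10.71 wt%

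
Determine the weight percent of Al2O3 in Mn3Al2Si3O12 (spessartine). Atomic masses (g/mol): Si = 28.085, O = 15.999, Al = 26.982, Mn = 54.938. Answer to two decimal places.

Formula mass = 495.021 g/mol.
2 Al → 1.0000 mol Al2O3 per formula unit; M(Al2O3) = 101.961, so Al2O3 mass = 101.961 g.
101.961/495.021 × 100 = 20.60 wt%.

20.60 wt%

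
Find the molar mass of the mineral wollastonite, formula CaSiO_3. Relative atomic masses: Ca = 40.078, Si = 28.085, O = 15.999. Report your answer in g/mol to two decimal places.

116.16 g/mol

Ca: 1 × 40.078 = 40.0780
Si: 1 × 28.085 = 28.0850
O: 3 × 15.999 = 47.9970
Summing the contributions gives the formula mass.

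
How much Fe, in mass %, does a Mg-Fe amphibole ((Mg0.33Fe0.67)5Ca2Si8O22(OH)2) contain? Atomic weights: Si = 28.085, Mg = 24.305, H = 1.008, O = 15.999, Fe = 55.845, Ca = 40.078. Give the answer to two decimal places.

20.38 mass %

Formula mass = 1.65×24.305 + 3.35×55.845 + 2×40.078 + 8×28.085 + 24×15.999 + 2×1.008 = 918.012 g/mol, of which 187.081 g is Fe.
So Fe makes up 187.081/918.012 = 0.2038 of the mass, i.e. 20.38%.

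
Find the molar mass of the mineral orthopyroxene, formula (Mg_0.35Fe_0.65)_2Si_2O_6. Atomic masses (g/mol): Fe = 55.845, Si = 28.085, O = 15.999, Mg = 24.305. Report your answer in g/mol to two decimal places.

The formula mass is the sum 0.70×24.305 + 1.30×55.845 + 2×28.085 + 6×15.999.

241.78 g/mol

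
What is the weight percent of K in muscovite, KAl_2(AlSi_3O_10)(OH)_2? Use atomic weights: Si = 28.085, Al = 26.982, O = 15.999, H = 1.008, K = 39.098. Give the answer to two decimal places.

M(KAl_2(AlSi_3O_10)(OH)_2) = 398.303 g/mol.
K contributes 1 × 39.098 = 39.098 g per mole.
39.098/398.303 = 0.0982 → 9.82%.

9.82 wt%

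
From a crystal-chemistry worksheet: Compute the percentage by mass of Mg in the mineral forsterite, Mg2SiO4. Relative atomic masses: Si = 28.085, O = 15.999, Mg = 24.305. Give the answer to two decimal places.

M(Mg2SiO4) = 140.691 g/mol.
Mg contributes 2 × 24.305 = 48.610 g per mole.
48.610/140.691 = 0.3455 → 34.55%.

34.55 wt%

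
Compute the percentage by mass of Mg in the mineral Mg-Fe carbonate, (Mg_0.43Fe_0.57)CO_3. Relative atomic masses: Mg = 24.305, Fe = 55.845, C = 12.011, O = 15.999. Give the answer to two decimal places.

10.22 wt%

Molar mass of (Mg_0.43Fe_0.57)CO_3: 0.43*24.305 + 0.57*55.845 + 1*12.011 + 3*15.999 = 102.291 g/mol.
Mass of Mg per formula unit: 0.43 × 24.305 = 10.451 g.
Weight fraction Mg = 10.451 / 102.291 = 0.1022.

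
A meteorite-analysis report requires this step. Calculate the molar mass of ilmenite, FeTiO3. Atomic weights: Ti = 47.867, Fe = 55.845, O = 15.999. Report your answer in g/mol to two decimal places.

151.71 g/mol

The formula mass is the sum 1×55.845 + 1×47.867 + 3×15.999.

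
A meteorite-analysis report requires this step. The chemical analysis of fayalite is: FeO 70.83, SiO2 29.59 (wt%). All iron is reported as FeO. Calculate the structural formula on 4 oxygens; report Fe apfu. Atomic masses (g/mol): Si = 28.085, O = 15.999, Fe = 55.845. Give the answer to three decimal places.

FeO (M=71.844): mol = 0.98589; Fe = 0.98589, O = 0.98589.
SiO2 (M=60.083): mol = 0.49249; Si = 0.49249, O = 0.98498.
ΣO = 1.97087; factor = 4/ΣO = 2.02956.
Fe apfu = 0.98589 × 2.02956 = 2.001.

2.001 Fe apfu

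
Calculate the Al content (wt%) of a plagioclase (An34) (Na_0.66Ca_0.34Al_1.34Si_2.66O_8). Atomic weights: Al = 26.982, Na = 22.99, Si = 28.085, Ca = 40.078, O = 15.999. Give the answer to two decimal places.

13.51 wt%

M(Na_0.66Ca_0.34Al_1.34Si_2.66O_8) = 267.654 g/mol.
Al contributes 1.34 × 26.982 = 36.156 g per mole.
36.156/267.654 = 0.1351 → 13.51%.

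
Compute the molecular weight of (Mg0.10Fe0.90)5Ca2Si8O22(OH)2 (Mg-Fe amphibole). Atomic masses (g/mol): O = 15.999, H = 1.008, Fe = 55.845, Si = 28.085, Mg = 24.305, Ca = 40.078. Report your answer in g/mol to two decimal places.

954.28 g/mol

M = 0.50×24.305 + 4.50×55.845 + 2×40.078 + 8×28.085 + 24×15.999 + 2×1.008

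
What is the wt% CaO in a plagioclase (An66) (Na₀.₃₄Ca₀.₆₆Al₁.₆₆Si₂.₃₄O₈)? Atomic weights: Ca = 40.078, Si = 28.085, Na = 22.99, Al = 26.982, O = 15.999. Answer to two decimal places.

Formula mass = 272.769 g/mol.
0.66 Ca → 0.6600 mol CaO per formula unit; M(CaO) = 56.077, so CaO mass = 37.011 g.
37.011/272.769 × 100 = 13.57 wt%.

13.57 wt%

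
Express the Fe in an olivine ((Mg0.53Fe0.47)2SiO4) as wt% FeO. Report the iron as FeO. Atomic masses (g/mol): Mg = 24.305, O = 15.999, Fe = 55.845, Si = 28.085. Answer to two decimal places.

M((Mg0.53Fe0.47)2SiO4) = 170.339 g/mol; M(FeO) = 71.844 g/mol.
Moles FeO per formula unit = 0.94 Fe ÷ 1 = 0.9400.
FeO fraction = (0.9400 × 71.844) / 170.339 = 67.533/170.339 = 0.3965.

39.65 wt%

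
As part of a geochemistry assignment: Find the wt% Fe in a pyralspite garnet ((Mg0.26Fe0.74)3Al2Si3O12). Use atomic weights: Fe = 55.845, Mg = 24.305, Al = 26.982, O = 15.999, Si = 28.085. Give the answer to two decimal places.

26.20 wt%

M((Mg0.26Fe0.74)3Al2Si3O12) = 473.141 g/mol.
Fe contributes 2.22 × 55.845 = 123.976 g per mole.
123.976/473.141 = 0.2620 → 26.20%.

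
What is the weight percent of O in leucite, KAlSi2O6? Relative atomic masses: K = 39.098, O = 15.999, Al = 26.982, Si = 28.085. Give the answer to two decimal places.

M(KAlSi2O6) = 218.244 g/mol.
O contributes 6 × 15.999 = 95.994 g per mole.
95.994/218.244 = 0.4398 → 43.98%.

43.98 weight percent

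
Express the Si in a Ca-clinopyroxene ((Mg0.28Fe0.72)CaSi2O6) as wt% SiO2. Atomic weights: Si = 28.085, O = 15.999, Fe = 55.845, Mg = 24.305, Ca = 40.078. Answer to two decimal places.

Formula mass = 239.256 g/mol.
2 Si → 2.0000 mol SiO2 per formula unit; M(SiO2) = 60.083, so SiO2 mass = 120.166 g.
120.166/239.256 × 100 = 50.22 wt%.

50.22 wt%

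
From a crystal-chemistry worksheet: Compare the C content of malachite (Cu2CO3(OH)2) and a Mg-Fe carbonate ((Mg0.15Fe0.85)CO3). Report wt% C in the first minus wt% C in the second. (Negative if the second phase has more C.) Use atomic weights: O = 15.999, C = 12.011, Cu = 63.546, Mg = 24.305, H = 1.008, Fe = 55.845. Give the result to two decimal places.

M(Cu2CO3(OH)2) = 221.114 g/mol, so wt% C = 12.011/221.114 × 100 = 5.43%.
M((Mg0.15Fe0.85)CO3) = 111.122 g/mol, so wt% C = 12.011/111.122 × 100 = 10.81%.
5.43 − 10.81 = -5.38 pp.

-5.38 percentage points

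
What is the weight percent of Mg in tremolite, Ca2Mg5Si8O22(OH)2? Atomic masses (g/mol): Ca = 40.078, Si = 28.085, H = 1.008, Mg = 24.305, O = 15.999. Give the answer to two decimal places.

M(Ca2Mg5Si8O22(OH)2) = 812.353 g/mol.
Mg contributes 5 × 24.305 = 121.525 g per mole.
121.525/812.353 = 0.1496 → 14.96%.

14.96 wt%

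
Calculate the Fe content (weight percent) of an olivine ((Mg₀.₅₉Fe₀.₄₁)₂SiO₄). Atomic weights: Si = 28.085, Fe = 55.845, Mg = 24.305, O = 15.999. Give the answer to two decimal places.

Formula mass = 1.18·24.305 + 0.82·55.845 + 1·28.085 + 4·15.999 = 166.554 g/mol, of which 45.793 g is Fe.
So Fe makes up 45.793/166.554 = 0.2749 of the mass, i.e. 27.49%.

27.49 weight percent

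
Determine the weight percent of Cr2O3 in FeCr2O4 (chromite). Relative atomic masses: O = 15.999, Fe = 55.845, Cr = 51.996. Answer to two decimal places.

Molar mass of FeCr2O4 = 1*55.845 + 2*51.996 + 4*15.999 = 223.833 g/mol.
Each formula unit contains 2 Cr, equivalent to 2/2 = 1.0000 mol Cr2O3.
M(Cr2O3) = 2×51.996 + 3×15.999 = 151.989 g/mol.
Mass of Cr2O3 per formula unit = 1.0000 × 151.989 = 151.989 g.
Cr2O3 wt% = 151.989 / 223.833 × 100 = 67.90%.

67.90 wt%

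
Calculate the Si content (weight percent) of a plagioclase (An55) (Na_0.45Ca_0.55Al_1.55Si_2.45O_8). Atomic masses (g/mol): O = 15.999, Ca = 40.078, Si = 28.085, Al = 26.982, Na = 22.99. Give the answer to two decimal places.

25.39 weight percent

Molar mass of Na_0.45Ca_0.55Al_1.55Si_2.45O_8: 0.45·22.99 + 0.55·40.078 + 1.55·26.982 + 2.45·28.085 + 8·15.999 = 271.011 g/mol.
Mass of Si per formula unit: 2.45 × 28.085 = 68.808 g.
Weight fraction Si = 68.808 / 271.011 = 0.2539.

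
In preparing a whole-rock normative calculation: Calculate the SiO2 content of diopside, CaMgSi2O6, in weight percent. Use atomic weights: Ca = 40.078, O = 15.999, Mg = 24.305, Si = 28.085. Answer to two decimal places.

Molar mass of CaMgSi2O6 = 1*40.078 + 1*24.305 + 2*28.085 + 6*15.999 = 216.547 g/mol.
Each formula unit contains 2 Si, equivalent to 2/1 = 2.0000 mol SiO2.
M(SiO2) = 1×28.085 + 2×15.999 = 60.083 g/mol.
Mass of SiO2 per formula unit = 2.0000 × 60.083 = 120.166 g.
SiO2 wt% = 120.166 / 216.547 × 100 = 55.49%.

55.49 wt%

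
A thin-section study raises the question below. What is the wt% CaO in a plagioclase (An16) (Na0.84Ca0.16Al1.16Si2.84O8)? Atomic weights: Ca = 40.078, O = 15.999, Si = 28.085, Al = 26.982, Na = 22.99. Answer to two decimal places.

Molar mass of Na0.84Ca0.16Al1.16Si2.84O8 = 0.84·22.99 + 0.16·40.078 + 1.16·26.982 + 2.84·28.085 + 8·15.999 = 264.777 g/mol.
Each formula unit contains 0.16 Ca, equivalent to 0.16/1 = 0.1600 mol CaO.
M(CaO) = 1×40.078 + 1×15.999 = 56.077 g/mol.
Mass of CaO per formula unit = 0.1600 × 56.077 = 8.972 g.
CaO wt% = 8.972 / 264.777 × 100 = 3.39%.

3.39 wt%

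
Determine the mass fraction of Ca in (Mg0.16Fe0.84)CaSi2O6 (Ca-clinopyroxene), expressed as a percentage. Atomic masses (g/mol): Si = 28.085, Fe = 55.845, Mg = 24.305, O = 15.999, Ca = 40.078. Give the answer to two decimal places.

16.49 weight percent

M((Mg0.16Fe0.84)CaSi2O6) = 243.041 g/mol.
Ca contributes 1 × 40.078 = 40.078 g per mole.
40.078/243.041 = 0.1649 → 16.49%.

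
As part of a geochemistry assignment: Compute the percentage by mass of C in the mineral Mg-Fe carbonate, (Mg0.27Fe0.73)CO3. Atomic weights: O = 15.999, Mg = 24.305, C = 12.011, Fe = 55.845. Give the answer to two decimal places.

11.19 mass %

M((Mg0.27Fe0.73)CO3) = 107.337 g/mol.
C contributes 1 × 12.011 = 12.011 g per mole.
12.011/107.337 = 0.1119 → 11.19%.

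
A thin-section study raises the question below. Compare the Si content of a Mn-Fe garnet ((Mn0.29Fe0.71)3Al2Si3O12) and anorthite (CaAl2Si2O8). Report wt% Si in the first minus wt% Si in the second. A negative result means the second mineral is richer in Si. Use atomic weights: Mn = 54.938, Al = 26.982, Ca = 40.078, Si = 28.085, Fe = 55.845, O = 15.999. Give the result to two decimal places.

-3.24 percentage points

M((Mn0.29Fe0.71)3Al2Si3O12) = 496.953 g/mol, so wt% Si = 84.255/496.953 × 100 = 16.95%.
M(CaAl2Si2O8) = 278.204 g/mol, so wt% Si = 56.170/278.204 × 100 = 20.19%.
16.95 − 20.19 = -3.24 pp.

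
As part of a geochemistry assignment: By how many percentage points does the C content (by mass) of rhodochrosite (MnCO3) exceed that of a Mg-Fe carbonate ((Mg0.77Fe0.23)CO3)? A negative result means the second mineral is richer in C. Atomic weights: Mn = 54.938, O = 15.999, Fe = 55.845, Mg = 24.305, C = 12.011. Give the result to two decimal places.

-2.67 percentage points

C in MnCO3: molar mass 114.946 g/mol; 1×12.011 = 12.011 g → 10.45 wt%.
C in (Mg0.77Fe0.23)CO3: molar mass 91.567 g/mol; 1×12.011 = 12.011 g → 13.12 wt%.
Difference = 10.45 − 13.12 = -2.67 percentage points.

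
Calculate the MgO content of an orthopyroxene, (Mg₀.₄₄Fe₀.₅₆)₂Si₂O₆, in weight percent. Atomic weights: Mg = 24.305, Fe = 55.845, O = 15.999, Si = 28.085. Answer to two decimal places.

15.02 wt%

Molar mass of (Mg₀.₄₄Fe₀.₅₆)₂Si₂O₆ = 0.88·24.305 + 1.12·55.845 + 2·28.085 + 6·15.999 = 236.099 g/mol.
Each formula unit contains 0.88 Mg, equivalent to 0.88/1 = 0.8800 mol MgO.
M(MgO) = 1×24.305 + 1×15.999 = 40.304 g/mol.
Mass of MgO per formula unit = 0.8800 × 40.304 = 35.468 g.
MgO wt% = 35.468 / 236.099 × 100 = 15.02%.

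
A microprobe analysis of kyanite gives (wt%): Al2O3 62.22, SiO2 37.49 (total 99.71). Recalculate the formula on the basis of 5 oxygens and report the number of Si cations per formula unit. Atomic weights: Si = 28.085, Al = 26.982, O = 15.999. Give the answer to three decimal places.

1.013 Si apfu

Al2O3: 62.22/101.961 = 0.61023 mol → 1.22046 mol Al, 1.83069 mol O.
SiO2: 37.49/60.083 = 0.62397 mol → 0.62397 mol Si, 1.24794 mol O.
Total oxygen = 3.07863 mol. Normalization factor = 5/3.07863 = 1.62410.
Si per 5 O = 0.62397 × 1.62410 = 1.013.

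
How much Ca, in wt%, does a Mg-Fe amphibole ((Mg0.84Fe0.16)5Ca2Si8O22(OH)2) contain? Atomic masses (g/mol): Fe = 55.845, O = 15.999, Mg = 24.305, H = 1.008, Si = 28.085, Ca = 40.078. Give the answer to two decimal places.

Molar mass of (Mg0.84Fe0.16)5Ca2Si8O22(OH)2: 4.20·24.305 + 0.80·55.845 + 2·40.078 + 8·28.085 + 24·15.999 + 2·1.008 = 837.585 g/mol.
Mass of Ca per formula unit: 2 × 40.078 = 80.156 g.
Weight fraction Ca = 80.156 / 837.585 = 0.0957.

9.57 wt%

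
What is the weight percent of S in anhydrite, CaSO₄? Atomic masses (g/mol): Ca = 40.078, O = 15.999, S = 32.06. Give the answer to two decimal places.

23.55 mass %

Formula mass = 1·40.078 + 1·32.06 + 4·15.999 = 136.134 g/mol, of which 32.060 g is S.
So S makes up 32.060/136.134 = 0.2355 of the mass, i.e. 23.55%.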